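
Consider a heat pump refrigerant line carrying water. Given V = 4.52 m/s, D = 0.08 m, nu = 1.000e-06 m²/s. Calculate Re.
Formula: Re = \frac{V D}{\nu}
Re = 4.52·0.08/1.000e-06 = 361600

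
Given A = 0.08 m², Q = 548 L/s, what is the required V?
Formula: Q = A V
Substituting knowns: 548 = 0.08·V·1000
Solving for V: V = (548/1000)/0.08 = 6.85 m/s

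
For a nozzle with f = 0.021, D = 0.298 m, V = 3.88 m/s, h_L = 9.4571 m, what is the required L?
Formula: h_L = f \frac{L}{D} \frac{V^2}{2g}
Substituting knowns: 9.4571 = 0.021·(L/0.298)·3.88²/(2·9.81)
Solving for L: L = 9.4571·2·9.81·0.298/(0.021·3.88²) = 174.9 m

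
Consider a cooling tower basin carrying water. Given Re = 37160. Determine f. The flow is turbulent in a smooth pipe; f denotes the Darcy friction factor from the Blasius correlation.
Formula: f = \frac{0.316}{Re^{0.25}}
f = 0.316/37160^0.25 = 0.02276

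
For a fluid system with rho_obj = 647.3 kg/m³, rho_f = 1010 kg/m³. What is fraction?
Formula: f_{sub} = \frac{\rho_{obj}}{\rho_f}
fraction = 647.3/1010 = 0.6409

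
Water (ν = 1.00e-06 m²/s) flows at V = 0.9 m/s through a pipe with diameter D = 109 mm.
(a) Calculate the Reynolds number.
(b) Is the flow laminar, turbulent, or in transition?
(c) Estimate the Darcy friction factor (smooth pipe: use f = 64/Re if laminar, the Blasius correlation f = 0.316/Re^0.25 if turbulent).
(a) Re = V·D/ν = 0.9·0.109/1.00e-06 = 98100
(b) Flow regime: turbulent (Re > 4000)
(c) Friction factor: f = 0.316/Re^0.25 = 0.316/98100^0.25 = 0.01786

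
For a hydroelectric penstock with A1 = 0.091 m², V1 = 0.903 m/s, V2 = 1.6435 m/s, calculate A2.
Formula: V_2 = \frac{A_1 V_1}{A_2}
Substituting knowns: 1.6435 = 0.091·0.903/A2
Solving for A2: A2 = 0.091·0.903/1.6435 = 0.05 m²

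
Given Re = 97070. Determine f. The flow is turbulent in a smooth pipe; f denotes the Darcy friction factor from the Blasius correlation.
Formula: f = \frac{0.316}{Re^{0.25}}
f = 0.316/97070^0.25 = 0.0179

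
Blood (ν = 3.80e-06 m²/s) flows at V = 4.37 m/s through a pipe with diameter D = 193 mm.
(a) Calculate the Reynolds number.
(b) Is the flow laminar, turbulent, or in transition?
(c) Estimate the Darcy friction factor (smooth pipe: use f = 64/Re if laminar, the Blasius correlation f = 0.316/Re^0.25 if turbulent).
(a) Re = V·D/ν = 4.37·0.193/3.80e-06 = 221950
(b) Flow regime: turbulent (Re > 4000)
(c) Friction factor: f = 0.316/Re^0.25 = 0.316/221950^0.25 = 0.01456 (Blasius is strictly valid for Re ≲ 1e5; used here as the smooth-pipe estimate the problem specifies)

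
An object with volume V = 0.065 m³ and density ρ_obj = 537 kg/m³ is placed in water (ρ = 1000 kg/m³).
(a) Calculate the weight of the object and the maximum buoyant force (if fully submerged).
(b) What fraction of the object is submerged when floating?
(a) W=rho_obj*g*V=537*9.81*0.065=342.4 N; F_B(max)=rho*g*V=1000*9.81*0.065=637.6 N
(b) Floating fraction=rho_obj/rho=537/1000=0.537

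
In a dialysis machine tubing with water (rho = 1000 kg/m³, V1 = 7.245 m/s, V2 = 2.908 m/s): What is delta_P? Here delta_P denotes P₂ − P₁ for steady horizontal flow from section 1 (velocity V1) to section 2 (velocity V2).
Formula: \Delta P = \frac{1}{2} \rho (V_1^2 - V_2^2)
delta_P = 0.5·1000·(7.245² − 2.908²)/1000 = 22.02 kPa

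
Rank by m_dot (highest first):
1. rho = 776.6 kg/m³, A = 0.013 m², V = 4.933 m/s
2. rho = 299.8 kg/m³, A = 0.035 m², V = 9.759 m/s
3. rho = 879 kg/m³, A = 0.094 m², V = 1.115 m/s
Case 1: m_dot = 49.8 kg/s
Case 2: m_dot = 102.4 kg/s
Case 3: m_dot = 92.13 kg/s
Ranking (highest first): 2, 3, 1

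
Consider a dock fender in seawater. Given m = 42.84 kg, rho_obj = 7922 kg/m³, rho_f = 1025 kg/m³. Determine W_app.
Formula: W_{app} = mg\left(1 - \frac{\rho_f}{\rho_{obj}}\right)
W_app = 42.84·9.81·(1 − 1025/7922) = 365.9 N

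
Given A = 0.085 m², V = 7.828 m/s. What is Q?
Formula: Q = A V
Q = 0.085·7.828·1000 = 665.4 L/s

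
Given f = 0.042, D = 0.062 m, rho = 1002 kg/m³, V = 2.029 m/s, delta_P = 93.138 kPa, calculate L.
Formula: \Delta P = f \frac{L}{D} \frac{\rho V^2}{2}
Substituting knowns: 93.138 = 0.042·(L/0.062)·0.5·1002·2.029²/1000
Solving for L: L = (93.138·1000)·0.062/(0.042·0.5·1002·2.029²) = 66.66 m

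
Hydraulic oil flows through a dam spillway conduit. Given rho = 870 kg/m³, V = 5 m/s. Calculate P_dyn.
Formula: P_{dyn} = \frac{1}{2} \rho V^2
P_dyn = 0.5·870·5²/1000 = 10.88 kPa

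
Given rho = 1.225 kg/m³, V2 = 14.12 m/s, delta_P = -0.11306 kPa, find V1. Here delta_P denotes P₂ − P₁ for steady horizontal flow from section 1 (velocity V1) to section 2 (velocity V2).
Formula: \Delta P = \frac{1}{2} \rho (V_1^2 - V_2^2)
Substituting knowns: -0.11306 = 0.5·1.225·(V1² − 14.12²)/1000
Solving for V1: V1 = √(14.12² + 2·(-0.11306·1000)/1.225) = 3.845 m/s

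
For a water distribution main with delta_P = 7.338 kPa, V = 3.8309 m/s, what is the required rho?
Formula: V = \sqrt{\frac{2 \Delta P}{\rho}}
Substituting knowns: 3.8309 = √(2·(7.338·1000)/rho)
Solving for rho: rho = 2·(7.338·1000)/3.8309² = 1000 kg/m³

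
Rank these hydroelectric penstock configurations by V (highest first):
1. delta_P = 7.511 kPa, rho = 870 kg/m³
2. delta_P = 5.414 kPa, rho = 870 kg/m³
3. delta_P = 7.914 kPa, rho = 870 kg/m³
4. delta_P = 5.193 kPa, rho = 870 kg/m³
Case 1: V = 4.155 m/s
Case 2: V = 3.528 m/s
Case 3: V = 4.265 m/s
Case 4: V = 3.455 m/s
Ranking (highest first): 3, 1, 2, 4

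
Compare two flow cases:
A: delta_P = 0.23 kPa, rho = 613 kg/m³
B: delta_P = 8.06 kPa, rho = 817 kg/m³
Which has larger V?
V(A) = 0.8663 m/s, V(B) = 4.442 m/s. Answer: B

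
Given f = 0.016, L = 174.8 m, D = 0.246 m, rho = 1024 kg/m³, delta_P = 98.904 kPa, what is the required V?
Formula: \Delta P = f \frac{L}{D} \frac{\rho V^2}{2}
Substituting knowns: 98.904 = 0.016·(174.8/0.246)·0.5·1024·V²/1000
Solving for V: V = √((98.904·1000)/(0.016·(174.8/0.246)·0.5·1024)) = 4.122 m/s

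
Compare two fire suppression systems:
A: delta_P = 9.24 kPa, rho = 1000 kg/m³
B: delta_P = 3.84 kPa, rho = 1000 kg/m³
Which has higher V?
V(A) = 4.299 m/s, V(B) = 2.771 m/s. Answer: A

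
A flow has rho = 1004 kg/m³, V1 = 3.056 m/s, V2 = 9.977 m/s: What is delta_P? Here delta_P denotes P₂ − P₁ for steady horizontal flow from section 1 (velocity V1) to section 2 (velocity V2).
Formula: \Delta P = \frac{1}{2} \rho (V_1^2 - V_2^2)
delta_P = 0.5·1004·(3.056² − 9.977²)/1000 = -45.28 kPa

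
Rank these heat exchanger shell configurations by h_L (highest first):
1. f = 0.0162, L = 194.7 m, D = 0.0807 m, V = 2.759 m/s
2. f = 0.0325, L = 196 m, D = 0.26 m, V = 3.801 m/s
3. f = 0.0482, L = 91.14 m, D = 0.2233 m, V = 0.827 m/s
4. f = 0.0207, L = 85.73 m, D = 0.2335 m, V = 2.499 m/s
Case 1: h_L = 15.16 m
Case 2: h_L = 18.04 m
Case 3: h_L = 0.6858 m
Case 4: h_L = 2.419 m
Ranking (highest first): 2, 1, 4, 3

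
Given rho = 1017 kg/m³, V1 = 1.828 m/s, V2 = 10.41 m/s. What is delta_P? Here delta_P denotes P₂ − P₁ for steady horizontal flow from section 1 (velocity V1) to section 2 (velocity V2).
Formula: \Delta P = \frac{1}{2} \rho (V_1^2 - V_2^2)
delta_P = 0.5·1017·(1.828² − 10.41²)/1000 = -53.41 kPa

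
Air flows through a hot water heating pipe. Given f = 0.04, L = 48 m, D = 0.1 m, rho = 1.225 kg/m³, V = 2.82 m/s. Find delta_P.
Formula: \Delta P = f \frac{L}{D} \frac{\rho V^2}{2}
delta_P = 0.04·(48/0.1)·0.5·1.225·2.82²/1000 = 0.09352 kPa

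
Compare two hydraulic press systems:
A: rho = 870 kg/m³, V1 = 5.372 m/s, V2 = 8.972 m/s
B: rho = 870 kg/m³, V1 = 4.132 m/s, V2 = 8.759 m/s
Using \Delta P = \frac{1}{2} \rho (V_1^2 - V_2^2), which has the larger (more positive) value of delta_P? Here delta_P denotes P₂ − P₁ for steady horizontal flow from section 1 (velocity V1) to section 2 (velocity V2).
delta_P(A) = -22.46 kPa, delta_P(B) = -25.95 kPa. Answer: A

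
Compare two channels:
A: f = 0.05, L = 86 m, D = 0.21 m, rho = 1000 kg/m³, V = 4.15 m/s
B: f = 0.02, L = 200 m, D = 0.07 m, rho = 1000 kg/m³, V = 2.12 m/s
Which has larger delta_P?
delta_P(A) = 176.3 kPa, delta_P(B) = 128.4 kPa. Answer: A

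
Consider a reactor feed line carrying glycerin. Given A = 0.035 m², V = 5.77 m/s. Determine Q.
Formula: Q = A V
Q = 0.035·5.77·1000 = 201.9 L/s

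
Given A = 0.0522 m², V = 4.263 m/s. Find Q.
Formula: Q = A V
Q = 0.0522·4.263·1000 = 222.5 L/s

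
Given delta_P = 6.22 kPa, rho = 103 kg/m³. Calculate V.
Formula: V = \sqrt{\frac{2 \Delta P}{\rho}}
V = √(2·(6.22·1000)/103) = 10.99 m/s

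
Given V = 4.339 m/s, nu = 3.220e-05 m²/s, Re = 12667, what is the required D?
Formula: Re = \frac{V D}{\nu}
Substituting knowns: 12667 = 4.339·D/3.220e-05
Solving for D: D = 12667·3.220e-05/4.339 = 0.094 m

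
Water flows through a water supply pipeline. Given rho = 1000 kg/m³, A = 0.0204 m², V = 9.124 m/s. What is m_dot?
Formula: \dot{m} = \rho A V
m_dot = 1000·0.0204·9.124 = 186.1 kg/s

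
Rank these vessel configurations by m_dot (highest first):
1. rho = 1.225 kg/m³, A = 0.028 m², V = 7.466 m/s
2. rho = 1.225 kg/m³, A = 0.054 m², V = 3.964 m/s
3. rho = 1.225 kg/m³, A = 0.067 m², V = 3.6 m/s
Case 1: m_dot = 0.2561 kg/s
Case 2: m_dot = 0.2622 kg/s
Case 3: m_dot = 0.2955 kg/s
Ranking (highest first): 3, 2, 1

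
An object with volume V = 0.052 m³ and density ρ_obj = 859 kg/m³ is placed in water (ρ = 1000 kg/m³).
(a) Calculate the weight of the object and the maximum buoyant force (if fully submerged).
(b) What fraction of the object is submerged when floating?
(a) W=rho_obj*g*V=859*9.81*0.052=438.2 N; F_B(max)=rho*g*V=1000*9.81*0.052=510.1 N
(b) Floating fraction=rho_obj/rho=859/1000=0.859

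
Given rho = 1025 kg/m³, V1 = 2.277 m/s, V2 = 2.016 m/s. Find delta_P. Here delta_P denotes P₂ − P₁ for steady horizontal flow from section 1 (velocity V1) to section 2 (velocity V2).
Formula: \Delta P = \frac{1}{2} \rho (V_1^2 - V_2^2)
delta_P = 0.5·1025·(2.277² − 2.016²)/1000 = 0.5742 kPa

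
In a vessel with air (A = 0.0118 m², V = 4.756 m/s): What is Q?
Formula: Q = A V
Q = 0.0118·4.756·1000 = 56.12 L/s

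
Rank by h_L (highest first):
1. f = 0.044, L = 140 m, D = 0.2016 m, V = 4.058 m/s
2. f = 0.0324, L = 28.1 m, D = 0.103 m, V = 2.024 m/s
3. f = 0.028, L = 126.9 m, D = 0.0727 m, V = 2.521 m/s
Case 1: h_L = 25.65 m
Case 2: h_L = 1.846 m
Case 3: h_L = 15.83 m
Ranking (highest first): 1, 3, 2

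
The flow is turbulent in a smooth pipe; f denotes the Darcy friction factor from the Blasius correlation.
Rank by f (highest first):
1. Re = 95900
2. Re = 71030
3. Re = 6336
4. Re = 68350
Case 1: f = 0.01796
Case 2: f = 0.01936
Case 3: f = 0.03542
Case 4: f = 0.01954
Ranking (highest first): 3, 4, 2, 1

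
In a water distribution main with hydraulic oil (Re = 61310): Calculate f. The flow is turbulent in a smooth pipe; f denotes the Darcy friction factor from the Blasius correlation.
Formula: f = \frac{0.316}{Re^{0.25}}
f = 0.316/61310^0.25 = 0.02008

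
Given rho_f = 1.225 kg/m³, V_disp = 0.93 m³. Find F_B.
Formula: F_B = \rho_f g V_{disp}
F_B = 1.225·9.81·0.93 = 11.18 N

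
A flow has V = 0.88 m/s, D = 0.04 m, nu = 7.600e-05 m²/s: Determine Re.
Formula: Re = \frac{V D}{\nu}
Re = 0.88·0.04/7.600e-05 = 463.2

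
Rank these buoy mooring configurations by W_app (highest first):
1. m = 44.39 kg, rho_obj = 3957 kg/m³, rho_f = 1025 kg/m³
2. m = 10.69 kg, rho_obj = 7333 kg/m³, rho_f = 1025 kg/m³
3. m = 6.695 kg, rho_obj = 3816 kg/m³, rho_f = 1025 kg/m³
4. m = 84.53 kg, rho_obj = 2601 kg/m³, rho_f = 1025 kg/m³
Case 1: W_app = 322.7 N
Case 2: W_app = 90.21 N
Case 3: W_app = 48.04 N
Case 4: W_app = 502.5 N
Ranking (highest first): 4, 1, 2, 3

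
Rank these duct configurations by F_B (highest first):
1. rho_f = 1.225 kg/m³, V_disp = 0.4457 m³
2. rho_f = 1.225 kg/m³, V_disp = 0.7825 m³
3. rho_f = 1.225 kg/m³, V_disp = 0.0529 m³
Case 1: F_B = 5.356 N
Case 2: F_B = 9.403 N
Case 3: F_B = 0.6357 N
Ranking (highest first): 2, 1, 3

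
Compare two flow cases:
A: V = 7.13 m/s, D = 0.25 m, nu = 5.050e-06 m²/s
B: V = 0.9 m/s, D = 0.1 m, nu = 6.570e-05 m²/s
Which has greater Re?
Re(A) = 352970, Re(B) = 1370. Answer: A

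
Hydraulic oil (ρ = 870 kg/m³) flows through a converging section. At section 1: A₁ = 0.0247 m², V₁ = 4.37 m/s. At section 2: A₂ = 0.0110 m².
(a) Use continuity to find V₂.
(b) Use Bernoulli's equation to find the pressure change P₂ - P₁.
(a) Continuity: A₁V₁=A₂V₂ -> V₂=A₁V₁/A₂=0.0247*4.37/0.0110=9.81 m/s
(b) Bernoulli: P₂-P₁=0.5*rho*(V₁^2-V₂^2)/1000=0.5*870*(4.37^2-9.81^2)/1000=-33.56 kPa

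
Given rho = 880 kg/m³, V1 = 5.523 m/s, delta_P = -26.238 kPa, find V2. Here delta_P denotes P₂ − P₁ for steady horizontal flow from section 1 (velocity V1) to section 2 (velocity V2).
Formula: \Delta P = \frac{1}{2} \rho (V_1^2 - V_2^2)
Substituting knowns: -26.238 = 0.5·880·(5.523² − V2²)/1000
Solving for V2: V2 = √(5.523² − 2·(-26.238·1000)/880) = 9.494 m/s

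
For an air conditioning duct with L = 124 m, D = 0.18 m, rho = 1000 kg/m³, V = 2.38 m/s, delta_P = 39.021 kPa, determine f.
Formula: \Delta P = f \frac{L}{D} \frac{\rho V^2}{2}
Substituting knowns: 39.021 = f·(124/0.18)·0.5·1000·2.38²/1000
Solving for f: f = (39.021·1000)/((124/0.18)·0.5·1000·2.38²) = 0.02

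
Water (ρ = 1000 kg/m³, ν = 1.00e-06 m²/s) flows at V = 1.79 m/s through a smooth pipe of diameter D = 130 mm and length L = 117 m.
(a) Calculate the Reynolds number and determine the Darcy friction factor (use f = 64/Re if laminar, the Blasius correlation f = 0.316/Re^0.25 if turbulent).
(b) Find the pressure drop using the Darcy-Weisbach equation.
(a) Re = V·D/ν = 1.79·0.13/1.00e-06 = 232700 → turbulent (Re > 4000); f = 0.316/Re^0.25 = 0.316/232700^0.25 = 0.014388 (Blasius is strictly valid for Re ≲ 1e5; used here as the smooth-pipe estimate the problem specifies)
(b) Darcy-Weisbach: ΔP = f·(L/D)·½ρV²/1000 = 0.014388·(117/0.130)·½·1000·1.79²/1000 = 20.75 kPa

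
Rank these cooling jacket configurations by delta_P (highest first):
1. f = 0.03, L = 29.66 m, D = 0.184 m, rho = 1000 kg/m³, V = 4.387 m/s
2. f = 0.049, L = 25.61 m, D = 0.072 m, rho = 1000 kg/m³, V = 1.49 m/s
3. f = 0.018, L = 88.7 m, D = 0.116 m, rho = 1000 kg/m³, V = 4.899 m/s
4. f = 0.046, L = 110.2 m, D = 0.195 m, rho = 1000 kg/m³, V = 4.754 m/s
Case 1: delta_P = 46.54 kPa
Case 2: delta_P = 19.35 kPa
Case 3: delta_P = 165.2 kPa
Case 4: delta_P = 293.8 kPa
Ranking (highest first): 4, 3, 1, 2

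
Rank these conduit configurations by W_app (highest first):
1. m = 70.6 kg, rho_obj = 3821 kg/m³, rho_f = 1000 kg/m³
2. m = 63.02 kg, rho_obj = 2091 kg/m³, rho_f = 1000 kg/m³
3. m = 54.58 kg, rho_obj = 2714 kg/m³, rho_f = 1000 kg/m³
Case 1: W_app = 511.3 N
Case 2: W_app = 322.6 N
Case 3: W_app = 338.1 N
Ranking (highest first): 1, 3, 2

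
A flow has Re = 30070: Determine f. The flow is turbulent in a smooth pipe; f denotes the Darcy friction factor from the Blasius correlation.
Formula: f = \frac{0.316}{Re^{0.25}}
f = 0.316/30070^0.25 = 0.024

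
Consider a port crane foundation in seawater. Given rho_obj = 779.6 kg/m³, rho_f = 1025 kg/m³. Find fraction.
Formula: f_{sub} = \frac{\rho_{obj}}{\rho_f}
fraction = 779.6/1025 = 0.7606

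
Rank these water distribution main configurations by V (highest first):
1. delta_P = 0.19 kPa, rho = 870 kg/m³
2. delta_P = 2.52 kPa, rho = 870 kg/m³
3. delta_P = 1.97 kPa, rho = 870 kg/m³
Case 1: V = 0.6609 m/s
Case 2: V = 2.407 m/s
Case 3: V = 2.128 m/s
Ranking (highest first): 2, 3, 1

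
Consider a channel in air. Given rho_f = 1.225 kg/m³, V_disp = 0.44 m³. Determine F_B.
Formula: F_B = \rho_f g V_{disp}
F_B = 1.225·9.81·0.44 = 5.288 N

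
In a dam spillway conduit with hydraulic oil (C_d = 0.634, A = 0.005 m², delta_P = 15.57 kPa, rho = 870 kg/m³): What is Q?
Formula: Q = C_d A \sqrt{\frac{2 \Delta P}{\rho}}
Q = 0.634·0.005·√(2·(15.57·1000)/870)·1000 = 18.97 L/s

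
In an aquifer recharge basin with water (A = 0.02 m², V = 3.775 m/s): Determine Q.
Formula: Q = A V
Q = 0.02·3.775·1000 = 75.5 L/s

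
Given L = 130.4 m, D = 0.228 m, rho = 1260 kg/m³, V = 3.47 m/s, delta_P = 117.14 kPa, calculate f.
Formula: \Delta P = f \frac{L}{D} \frac{\rho V^2}{2}
Substituting knowns: 117.14 = f·(130.4/0.228)·0.5·1260·3.47²/1000
Solving for f: f = (117.14·1000)/((130.4/0.228)·0.5·1260·3.47²) = 0.027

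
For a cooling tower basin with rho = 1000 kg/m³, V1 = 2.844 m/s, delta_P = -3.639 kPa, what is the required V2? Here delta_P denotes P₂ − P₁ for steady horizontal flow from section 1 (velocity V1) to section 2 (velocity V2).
Formula: \Delta P = \frac{1}{2} \rho (V_1^2 - V_2^2)
Substituting knowns: -3.639 = 0.5·1000·(2.844² − V2²)/1000
Solving for V2: V2 = √(2.844² − 2·(-3.639·1000)/1000) = 3.92 m/s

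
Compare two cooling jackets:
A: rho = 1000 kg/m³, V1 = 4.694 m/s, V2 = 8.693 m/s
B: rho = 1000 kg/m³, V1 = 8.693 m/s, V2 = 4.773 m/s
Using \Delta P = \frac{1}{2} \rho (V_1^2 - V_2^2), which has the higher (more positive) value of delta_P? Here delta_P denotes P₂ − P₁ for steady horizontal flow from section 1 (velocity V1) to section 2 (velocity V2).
delta_P(A) = -26.77 kPa, delta_P(B) = 26.39 kPa. Answer: B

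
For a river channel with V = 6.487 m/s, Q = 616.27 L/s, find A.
Formula: Q = A V
Substituting knowns: 616.27 = A·6.487·1000
Solving for A: A = (616.27/1000)/6.487 = 0.095 m²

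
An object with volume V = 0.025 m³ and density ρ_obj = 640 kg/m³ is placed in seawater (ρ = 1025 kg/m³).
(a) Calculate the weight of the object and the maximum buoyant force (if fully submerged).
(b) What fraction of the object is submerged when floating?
(a) W=rho_obj*g*V=640*9.81*0.025=157.0 N; F_B(max)=rho*g*V=1025*9.81*0.025=251.4 N
(b) Floating fraction=rho_obj/rho=640/1025=0.624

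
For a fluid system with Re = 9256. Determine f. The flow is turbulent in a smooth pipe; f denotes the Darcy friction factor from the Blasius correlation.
Formula: f = \frac{0.316}{Re^{0.25}}
f = 0.316/9256^0.25 = 0.03222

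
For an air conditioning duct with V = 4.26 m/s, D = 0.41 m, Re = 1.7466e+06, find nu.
Formula: Re = \frac{V D}{\nu}
Substituting knowns: 1.7466e+06 = 4.26·0.41/nu
Solving for nu: nu = 4.26·0.41/1.7466e+06 = 1.000e-06 m²/s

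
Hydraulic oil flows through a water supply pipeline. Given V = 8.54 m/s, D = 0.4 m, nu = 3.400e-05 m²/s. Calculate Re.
Formula: Re = \frac{V D}{\nu}
Re = 8.54·0.4/3.400e-05 = 100471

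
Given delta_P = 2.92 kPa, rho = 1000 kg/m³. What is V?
Formula: V = \sqrt{\frac{2 \Delta P}{\rho}}
V = √(2·(2.92·1000)/1000) = 2.417 m/s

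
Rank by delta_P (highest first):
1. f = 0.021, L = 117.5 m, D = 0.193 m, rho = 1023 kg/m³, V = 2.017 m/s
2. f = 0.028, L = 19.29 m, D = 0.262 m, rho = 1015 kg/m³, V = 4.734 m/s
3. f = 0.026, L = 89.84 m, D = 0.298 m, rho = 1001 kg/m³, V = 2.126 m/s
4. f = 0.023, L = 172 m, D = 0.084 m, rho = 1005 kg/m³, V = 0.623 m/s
Case 1: delta_P = 26.6 kPa
Case 2: delta_P = 23.45 kPa
Case 3: delta_P = 17.73 kPa
Case 4: delta_P = 9.185 kPa
Ranking (highest first): 1, 2, 3, 4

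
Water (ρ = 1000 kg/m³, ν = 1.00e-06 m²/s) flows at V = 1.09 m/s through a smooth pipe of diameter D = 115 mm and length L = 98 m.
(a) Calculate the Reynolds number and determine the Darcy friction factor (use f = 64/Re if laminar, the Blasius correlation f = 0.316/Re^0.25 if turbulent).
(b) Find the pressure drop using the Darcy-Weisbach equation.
(a) Re = V·D/ν = 1.09·0.115/1.00e-06 = 125350 → turbulent (Re > 4000); f = 0.316/Re^0.25 = 0.316/125350^0.25 = 0.016794 (Blasius is strictly valid for Re ≲ 1e5; used here as the smooth-pipe estimate the problem specifies)
(b) Darcy-Weisbach: ΔP = f·(L/D)·½ρV²/1000 = 0.016794·(98/0.115)·½·1000·1.09²/1000 = 8.502 kPa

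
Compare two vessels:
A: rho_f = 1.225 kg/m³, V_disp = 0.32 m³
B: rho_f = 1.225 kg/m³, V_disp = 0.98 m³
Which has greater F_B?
F_B(A) = 3.846 N, F_B(B) = 11.78 N. Answer: B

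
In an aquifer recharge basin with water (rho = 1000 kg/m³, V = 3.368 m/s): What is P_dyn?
Formula: P_{dyn} = \frac{1}{2} \rho V^2
P_dyn = 0.5·1000·3.368²/1000 = 5.672 kPa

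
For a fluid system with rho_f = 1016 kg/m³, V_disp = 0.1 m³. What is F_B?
Formula: F_B = \rho_f g V_{disp}
F_B = 1016·9.81·0.1 = 996.7 N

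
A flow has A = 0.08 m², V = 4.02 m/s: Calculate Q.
Formula: Q = A V
Q = 0.08·4.02·1000 = 321.6 L/s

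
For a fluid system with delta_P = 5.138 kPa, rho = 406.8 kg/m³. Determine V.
Formula: V = \sqrt{\frac{2 \Delta P}{\rho}}
V = √(2·(5.138·1000)/406.8) = 5.026 m/s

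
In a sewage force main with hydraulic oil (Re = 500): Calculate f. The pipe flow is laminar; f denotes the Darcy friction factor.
Formula: f = \frac{64}{Re}
f = 64/500 = 0.128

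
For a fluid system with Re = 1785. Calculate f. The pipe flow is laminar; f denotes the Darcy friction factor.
Formula: f = \frac{64}{Re}
f = 64/1785 = 0.03585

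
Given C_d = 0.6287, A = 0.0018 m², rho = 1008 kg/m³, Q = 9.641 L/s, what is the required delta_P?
Formula: Q = C_d A \sqrt{\frac{2 \Delta P}{\rho}}
Substituting knowns: 9.641 = 0.6287·0.0018·√(2·(delta_P·1000)/1008)·1000
Solving for delta_P: delta_P = ((9.641/1000)/(0.6287·0.0018))²·1008/2/1000 = 36.58 kPa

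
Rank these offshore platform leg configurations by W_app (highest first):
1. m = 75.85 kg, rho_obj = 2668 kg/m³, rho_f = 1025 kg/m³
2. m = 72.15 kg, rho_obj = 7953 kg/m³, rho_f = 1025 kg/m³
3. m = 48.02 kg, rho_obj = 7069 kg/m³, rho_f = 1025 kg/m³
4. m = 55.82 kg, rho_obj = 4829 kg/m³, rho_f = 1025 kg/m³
Case 1: W_app = 458.2 N
Case 2: W_app = 616.6 N
Case 3: W_app = 402.8 N
Case 4: W_app = 431.4 N
Ranking (highest first): 2, 1, 4, 3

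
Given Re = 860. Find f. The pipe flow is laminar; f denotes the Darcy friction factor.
Formula: f = \frac{64}{Re}
f = 64/860 = 0.07442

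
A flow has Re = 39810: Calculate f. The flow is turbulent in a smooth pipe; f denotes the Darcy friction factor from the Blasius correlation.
Formula: f = \frac{0.316}{Re^{0.25}}
f = 0.316/39810^0.25 = 0.02237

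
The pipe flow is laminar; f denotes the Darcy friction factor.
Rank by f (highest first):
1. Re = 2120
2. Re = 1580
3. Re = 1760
Case 1: f = 0.03019
Case 2: f = 0.04051
Case 3: f = 0.03636
Ranking (highest first): 2, 3, 1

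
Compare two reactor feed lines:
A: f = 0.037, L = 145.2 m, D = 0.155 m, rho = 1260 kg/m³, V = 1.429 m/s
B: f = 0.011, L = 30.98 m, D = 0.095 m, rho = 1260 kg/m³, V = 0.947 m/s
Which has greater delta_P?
delta_P(A) = 44.59 kPa, delta_P(B) = 2.027 kPa. Answer: A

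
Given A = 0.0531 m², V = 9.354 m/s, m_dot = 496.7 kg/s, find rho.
Formula: \dot{m} = \rho A V
Substituting knowns: 496.7 = rho·0.0531·9.354
Solving for rho: rho = 496.7/(0.0531·9.354) = 1000 kg/m³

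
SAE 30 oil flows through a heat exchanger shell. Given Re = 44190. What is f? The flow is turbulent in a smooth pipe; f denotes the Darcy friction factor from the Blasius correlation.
Formula: f = \frac{0.316}{Re^{0.25}}
f = 0.316/44190^0.25 = 0.02179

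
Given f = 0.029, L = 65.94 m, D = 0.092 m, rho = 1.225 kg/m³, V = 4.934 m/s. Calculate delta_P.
Formula: \Delta P = f \frac{L}{D} \frac{\rho V^2}{2}
delta_P = 0.029·(65.94/0.092)·0.5·1.225·4.934²/1000 = 0.3099 kPa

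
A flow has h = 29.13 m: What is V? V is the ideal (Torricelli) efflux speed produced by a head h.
Formula: V = \sqrt{2 g h}
V = √(2·9.81·29.13) = 23.91 m/s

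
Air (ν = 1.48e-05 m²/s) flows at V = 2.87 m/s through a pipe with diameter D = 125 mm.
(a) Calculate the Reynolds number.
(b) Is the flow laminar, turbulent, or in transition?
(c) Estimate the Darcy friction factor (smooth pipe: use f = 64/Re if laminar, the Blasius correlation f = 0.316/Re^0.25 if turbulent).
(a) Re = V·D/ν = 2.87·0.125/1.48e-05 = 24240
(b) Flow regime: turbulent (Re > 4000)
(c) Friction factor: f = 0.316/Re^0.25 = 0.316/24240^0.25 = 0.02533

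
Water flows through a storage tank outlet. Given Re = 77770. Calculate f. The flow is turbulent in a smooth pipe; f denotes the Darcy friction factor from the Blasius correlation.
Formula: f = \frac{0.316}{Re^{0.25}}
f = 0.316/77770^0.25 = 0.01892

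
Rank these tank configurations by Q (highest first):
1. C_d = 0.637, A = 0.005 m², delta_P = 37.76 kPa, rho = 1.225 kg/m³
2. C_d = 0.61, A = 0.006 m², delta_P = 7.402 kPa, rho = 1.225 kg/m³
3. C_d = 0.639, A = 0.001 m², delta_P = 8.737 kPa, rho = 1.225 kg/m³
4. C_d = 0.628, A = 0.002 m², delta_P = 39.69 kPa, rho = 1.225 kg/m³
Case 1: Q = 790.8 L/s
Case 2: Q = 402.3 L/s
Case 3: Q = 76.32 L/s
Case 4: Q = 319.7 L/s
Ranking (highest first): 1, 2, 4, 3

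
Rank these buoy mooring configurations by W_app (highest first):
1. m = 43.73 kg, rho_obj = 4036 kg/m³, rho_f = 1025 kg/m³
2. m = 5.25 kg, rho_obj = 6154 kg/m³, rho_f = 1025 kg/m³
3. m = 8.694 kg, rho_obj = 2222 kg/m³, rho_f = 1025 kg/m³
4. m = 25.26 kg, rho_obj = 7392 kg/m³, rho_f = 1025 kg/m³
Case 1: W_app = 320 N
Case 2: W_app = 42.92 N
Case 3: W_app = 45.95 N
Case 4: W_app = 213.4 N
Ranking (highest first): 1, 4, 3, 2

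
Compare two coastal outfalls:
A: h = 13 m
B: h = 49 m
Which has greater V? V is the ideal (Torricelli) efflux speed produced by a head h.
V(A) = 15.97 m/s, V(B) = 31.01 m/s. Answer: B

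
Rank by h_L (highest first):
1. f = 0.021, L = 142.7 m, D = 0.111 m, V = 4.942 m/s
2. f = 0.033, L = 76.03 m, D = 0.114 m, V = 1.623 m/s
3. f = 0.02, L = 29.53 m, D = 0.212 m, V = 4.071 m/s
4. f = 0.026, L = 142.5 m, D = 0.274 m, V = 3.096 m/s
Case 1: h_L = 33.61 m
Case 2: h_L = 2.955 m
Case 3: h_L = 2.353 m
Case 4: h_L = 6.606 m
Ranking (highest first): 1, 4, 2, 3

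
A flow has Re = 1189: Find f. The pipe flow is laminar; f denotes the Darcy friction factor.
Formula: f = \frac{64}{Re}
f = 64/1189 = 0.05383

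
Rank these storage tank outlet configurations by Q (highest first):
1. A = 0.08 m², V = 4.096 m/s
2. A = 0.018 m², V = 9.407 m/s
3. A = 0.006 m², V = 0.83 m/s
Case 1: Q = 327.7 L/s
Case 2: Q = 169.3 L/s
Case 3: Q = 4.98 L/s
Ranking (highest first): 1, 2, 3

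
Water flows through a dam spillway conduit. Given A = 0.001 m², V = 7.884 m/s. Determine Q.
Formula: Q = A V
Q = 0.001·7.884·1000 = 7.884 L/s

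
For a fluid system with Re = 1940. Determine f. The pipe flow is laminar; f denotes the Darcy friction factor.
Formula: f = \frac{64}{Re}
f = 64/1940 = 0.03299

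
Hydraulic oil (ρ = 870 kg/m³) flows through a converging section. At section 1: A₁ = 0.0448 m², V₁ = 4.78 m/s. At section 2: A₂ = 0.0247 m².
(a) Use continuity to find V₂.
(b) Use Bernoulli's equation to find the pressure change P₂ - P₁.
(a) Continuity: A₁V₁=A₂V₂ -> V₂=A₁V₁/A₂=0.0448*4.78/0.0247=8.67 m/s
(b) Bernoulli: P₂-P₁=0.5*rho*(V₁^2-V₂^2)/1000=0.5*870*(4.78^2-8.67^2)/1000=-22.76 kPa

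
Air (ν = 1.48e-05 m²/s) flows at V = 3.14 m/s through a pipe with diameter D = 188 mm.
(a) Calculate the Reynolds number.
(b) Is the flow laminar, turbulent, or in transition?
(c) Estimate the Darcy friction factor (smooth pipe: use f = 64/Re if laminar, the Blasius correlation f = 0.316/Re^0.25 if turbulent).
(a) Re = V·D/ν = 3.14·0.188/1.48e-05 = 39886
(b) Flow regime: turbulent (Re > 4000)
(c) Friction factor: f = 0.316/Re^0.25 = 0.316/39886^0.25 = 0.02236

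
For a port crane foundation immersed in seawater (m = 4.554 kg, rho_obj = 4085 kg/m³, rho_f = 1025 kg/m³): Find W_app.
Formula: W_{app} = mg\left(1 - \frac{\rho_f}{\rho_{obj}}\right)
W_app = 4.554·9.81·(1 − 1025/4085) = 33.47 N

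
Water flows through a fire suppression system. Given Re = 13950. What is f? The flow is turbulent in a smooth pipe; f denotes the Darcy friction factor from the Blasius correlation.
Formula: f = \frac{0.316}{Re^{0.25}}
f = 0.316/13950^0.25 = 0.02908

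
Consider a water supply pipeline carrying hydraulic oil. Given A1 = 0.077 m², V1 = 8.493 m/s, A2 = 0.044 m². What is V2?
Formula: V_2 = \frac{A_1 V_1}{A_2}
V2 = 0.077·8.493/0.044 = 14.86 m/s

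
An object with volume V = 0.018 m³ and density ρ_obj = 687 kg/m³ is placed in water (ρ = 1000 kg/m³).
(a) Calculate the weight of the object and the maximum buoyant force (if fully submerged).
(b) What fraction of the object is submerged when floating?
(a) W=rho_obj*g*V=687*9.81*0.018=121.3 N; F_B(max)=rho*g*V=1000*9.81*0.018=176.6 N
(b) Floating fraction=rho_obj/rho=687/1000=0.687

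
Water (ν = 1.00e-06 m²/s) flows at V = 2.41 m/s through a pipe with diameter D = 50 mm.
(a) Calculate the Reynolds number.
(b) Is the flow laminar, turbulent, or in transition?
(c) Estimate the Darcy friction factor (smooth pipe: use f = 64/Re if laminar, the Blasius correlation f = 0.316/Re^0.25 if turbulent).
(a) Re = V·D/ν = 2.41·0.05/1.00e-06 = 120500
(b) Flow regime: turbulent (Re > 4000)
(c) Friction factor: f = 0.316/Re^0.25 = 0.316/120500^0.25 = 0.01696 (Blasius is strictly valid for Re ≲ 1e5; used here as the smooth-pipe estimate the problem specifies)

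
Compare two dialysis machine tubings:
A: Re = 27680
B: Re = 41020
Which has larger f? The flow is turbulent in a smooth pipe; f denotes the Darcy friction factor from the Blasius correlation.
f(A) = 0.0245, f(B) = 0.0222. Answer: A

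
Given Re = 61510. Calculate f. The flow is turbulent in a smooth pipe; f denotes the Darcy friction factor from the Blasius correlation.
Formula: f = \frac{0.316}{Re^{0.25}}
f = 0.316/61510^0.25 = 0.02007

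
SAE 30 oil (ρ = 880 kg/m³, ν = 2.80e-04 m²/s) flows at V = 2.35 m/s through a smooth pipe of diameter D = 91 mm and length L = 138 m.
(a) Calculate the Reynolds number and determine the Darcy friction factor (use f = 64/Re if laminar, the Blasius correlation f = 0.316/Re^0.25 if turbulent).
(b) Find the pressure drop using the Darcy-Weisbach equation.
(a) Re = V·D/ν = 2.35·0.091/2.80e-04 = 763.75 → laminar (Re < 2300); f = 64/Re = 64/763.75 = 0.083797
(b) Darcy-Weisbach: ΔP = f·(L/D)·½ρV²/1000 = 0.083797·(138/0.091)·½·880·2.35²/1000 = 308.8 kPa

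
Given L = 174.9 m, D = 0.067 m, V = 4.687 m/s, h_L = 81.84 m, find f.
Formula: h_L = f \frac{L}{D} \frac{V^2}{2g}
Substituting knowns: 81.84 = f·(174.9/0.067)·4.687²/(2·9.81)
Solving for f: f = 81.84·2·9.81/((174.9/0.067)·4.687²) = 0.028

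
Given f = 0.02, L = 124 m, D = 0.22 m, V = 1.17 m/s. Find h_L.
Formula: h_L = f \frac{L}{D} \frac{V^2}{2g}
h_L = 0.02·(124/0.22)·1.17²/(2·9.81) = 0.7865 m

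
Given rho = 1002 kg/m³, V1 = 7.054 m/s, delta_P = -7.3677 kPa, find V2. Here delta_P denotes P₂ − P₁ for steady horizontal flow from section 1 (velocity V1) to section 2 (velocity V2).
Formula: \Delta P = \frac{1}{2} \rho (V_1^2 - V_2^2)
Substituting knowns: -7.3677 = 0.5·1002·(7.054² − V2²)/1000
Solving for V2: V2 = √(7.054² − 2·(-7.3677·1000)/1002) = 8.029 m/s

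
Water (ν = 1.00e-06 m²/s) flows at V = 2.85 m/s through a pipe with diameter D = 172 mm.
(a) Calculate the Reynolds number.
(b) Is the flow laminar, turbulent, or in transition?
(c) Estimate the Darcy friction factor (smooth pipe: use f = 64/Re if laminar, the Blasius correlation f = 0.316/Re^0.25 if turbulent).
(a) Re = V·D/ν = 2.85·0.172/1.00e-06 = 490200
(b) Flow regime: turbulent (Re > 4000)
(c) Friction factor: f = 0.316/Re^0.25 = 0.316/490200^0.25 = 0.01194 (Blasius is strictly valid for Re ≲ 1e5; used here as the smooth-pipe estimate the problem specifies)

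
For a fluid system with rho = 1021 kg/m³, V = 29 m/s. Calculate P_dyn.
Formula: P_{dyn} = \frac{1}{2} \rho V^2
P_dyn = 0.5·1021·29²/1000 = 429.3 kPa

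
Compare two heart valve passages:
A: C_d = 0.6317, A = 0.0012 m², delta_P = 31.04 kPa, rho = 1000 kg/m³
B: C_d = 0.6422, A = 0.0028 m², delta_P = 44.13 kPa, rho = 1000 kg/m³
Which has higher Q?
Q(A) = 5.973 L/s, Q(B) = 16.89 L/s. Answer: B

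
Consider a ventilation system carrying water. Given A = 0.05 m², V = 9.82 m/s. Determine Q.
Formula: Q = A V
Q = 0.05·9.82·1000 = 491 L/s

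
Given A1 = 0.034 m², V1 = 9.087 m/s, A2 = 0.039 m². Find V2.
Formula: V_2 = \frac{A_1 V_1}{A_2}
V2 = 0.034·9.087/0.039 = 7.922 m/s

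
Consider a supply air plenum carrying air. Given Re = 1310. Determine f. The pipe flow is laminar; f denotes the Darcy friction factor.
Formula: f = \frac{64}{Re}
f = 64/1310 = 0.04885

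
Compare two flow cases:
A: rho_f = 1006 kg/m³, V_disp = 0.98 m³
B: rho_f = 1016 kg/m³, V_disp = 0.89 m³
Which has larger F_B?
F_B(A) = 9671 N, F_B(B) = 8871 N. Answer: A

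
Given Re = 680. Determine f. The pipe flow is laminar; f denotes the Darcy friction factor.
Formula: f = \frac{64}{Re}
f = 64/680 = 0.09412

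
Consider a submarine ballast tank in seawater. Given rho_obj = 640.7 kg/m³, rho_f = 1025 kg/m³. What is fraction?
Formula: f_{sub} = \frac{\rho_{obj}}{\rho_f}
fraction = 640.7/1025 = 0.6251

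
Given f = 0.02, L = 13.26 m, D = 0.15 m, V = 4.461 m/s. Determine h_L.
Formula: h_L = f \frac{L}{D} \frac{V^2}{2g}
h_L = 0.02·(13.26/0.15)·4.461²/(2·9.81) = 1.793 m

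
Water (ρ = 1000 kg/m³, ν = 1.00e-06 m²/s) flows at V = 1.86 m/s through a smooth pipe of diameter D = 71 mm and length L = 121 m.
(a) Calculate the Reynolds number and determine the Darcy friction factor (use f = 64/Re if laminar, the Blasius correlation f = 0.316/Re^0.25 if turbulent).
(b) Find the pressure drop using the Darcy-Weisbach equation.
(a) Re = V·D/ν = 1.86·0.071/1.00e-06 = 132060 → turbulent (Re > 4000); f = 0.316/Re^0.25 = 0.316/132060^0.25 = 0.016577 (Blasius is strictly valid for Re ≲ 1e5; used here as the smooth-pipe estimate the problem specifies)
(b) Darcy-Weisbach: ΔP = f·(L/D)·½ρV²/1000 = 0.016577·(121/0.071)·½·1000·1.86²/1000 = 48.87 kPa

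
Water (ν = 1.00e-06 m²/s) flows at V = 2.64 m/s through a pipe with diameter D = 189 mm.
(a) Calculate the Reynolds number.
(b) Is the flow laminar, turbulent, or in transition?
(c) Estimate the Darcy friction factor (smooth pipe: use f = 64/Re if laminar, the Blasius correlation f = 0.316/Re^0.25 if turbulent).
(a) Re = V·D/ν = 2.64·0.189/1.00e-06 = 498960
(b) Flow regime: turbulent (Re > 4000)
(c) Friction factor: f = 0.316/Re^0.25 = 0.316/498960^0.25 = 0.01189 (Blasius is strictly valid for Re ≲ 1e5; used here as the smooth-pipe estimate the problem specifies)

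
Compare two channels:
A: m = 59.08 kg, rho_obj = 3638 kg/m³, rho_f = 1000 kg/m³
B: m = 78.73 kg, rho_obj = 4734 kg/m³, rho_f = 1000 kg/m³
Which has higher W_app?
W_app(A) = 420.3 N, W_app(B) = 609.2 N. Answer: B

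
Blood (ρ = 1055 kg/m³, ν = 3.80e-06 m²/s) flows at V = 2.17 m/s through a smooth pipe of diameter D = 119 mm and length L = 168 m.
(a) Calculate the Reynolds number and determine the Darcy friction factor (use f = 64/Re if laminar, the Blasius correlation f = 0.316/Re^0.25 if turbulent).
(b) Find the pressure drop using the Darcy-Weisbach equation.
(a) Re = V·D/ν = 2.17·0.119/3.80e-06 = 67955 → turbulent (Re > 4000); f = 0.316/Re^0.25 = 0.316/67955^0.25 = 0.019572
(b) Darcy-Weisbach: ΔP = f·(L/D)·½ρV²/1000 = 0.019572·(168/0.119)·½·1055·2.17²/1000 = 68.63 kPa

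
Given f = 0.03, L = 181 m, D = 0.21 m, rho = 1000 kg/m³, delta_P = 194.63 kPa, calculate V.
Formula: \Delta P = f \frac{L}{D} \frac{\rho V^2}{2}
Substituting knowns: 194.63 = 0.03·(181/0.21)·0.5·1000·V²/1000
Solving for V: V = √((194.63·1000)/(0.03·(181/0.21)·0.5·1000)) = 3.88 m/s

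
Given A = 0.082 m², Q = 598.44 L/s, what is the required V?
Formula: Q = A V
Substituting knowns: 598.44 = 0.082·V·1000
Solving for V: V = (598.44/1000)/0.082 = 7.298 m/s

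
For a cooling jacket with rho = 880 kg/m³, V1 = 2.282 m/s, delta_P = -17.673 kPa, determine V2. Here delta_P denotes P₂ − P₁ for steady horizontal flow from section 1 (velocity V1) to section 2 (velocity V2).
Formula: \Delta P = \frac{1}{2} \rho (V_1^2 - V_2^2)
Substituting knowns: -17.673 = 0.5·880·(2.282² − V2²)/1000
Solving for V2: V2 = √(2.282² − 2·(-17.673·1000)/880) = 6.736 m/s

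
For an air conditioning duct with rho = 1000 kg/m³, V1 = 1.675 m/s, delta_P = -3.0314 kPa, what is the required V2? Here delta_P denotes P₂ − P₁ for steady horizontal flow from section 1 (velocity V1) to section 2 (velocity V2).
Formula: \Delta P = \frac{1}{2} \rho (V_1^2 - V_2^2)
Substituting knowns: -3.0314 = 0.5·1000·(1.675² − V2²)/1000
Solving for V2: V2 = √(1.675² − 2·(-3.0314·1000)/1000) = 2.978 m/s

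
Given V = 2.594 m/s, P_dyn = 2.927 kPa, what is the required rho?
Formula: P_{dyn} = \frac{1}{2} \rho V^2
Substituting knowns: 2.927 = 0.5·rho·2.594²/1000
Solving for rho: rho = 2·(2.927·1000)/2.594² = 870 kg/m³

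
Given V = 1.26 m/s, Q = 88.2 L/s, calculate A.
Formula: Q = A V
Substituting knowns: 88.2 = A·1.26·1000
Solving for A: A = (88.2/1000)/1.26 = 0.07 m²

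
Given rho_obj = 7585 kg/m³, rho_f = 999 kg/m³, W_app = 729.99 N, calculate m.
Formula: W_{app} = mg\left(1 - \frac{\rho_f}{\rho_{obj}}\right)
Substituting knowns: 729.99 = m·9.81·(1 − 999/7585)
Solving for m: m = 729.99/(9.81·(1 − 999/7585)) = 85.7 kg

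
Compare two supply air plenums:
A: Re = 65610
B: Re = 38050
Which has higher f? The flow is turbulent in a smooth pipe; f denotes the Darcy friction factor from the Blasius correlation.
f(A) = 0.01974, f(B) = 0.02263. Answer: B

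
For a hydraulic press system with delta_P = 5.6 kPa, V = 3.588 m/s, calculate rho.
Formula: V = \sqrt{\frac{2 \Delta P}{\rho}}
Substituting knowns: 3.588 = √(2·(5.6·1000)/rho)
Solving for rho: rho = 2·(5.6·1000)/3.588² = 870 kg/m³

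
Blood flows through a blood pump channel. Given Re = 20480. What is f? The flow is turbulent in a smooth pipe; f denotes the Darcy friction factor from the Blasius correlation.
Formula: f = \frac{0.316}{Re^{0.25}}
f = 0.316/20480^0.25 = 0.02642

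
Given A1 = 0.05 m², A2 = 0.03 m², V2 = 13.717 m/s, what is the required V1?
Formula: V_2 = \frac{A_1 V_1}{A_2}
Substituting knowns: 13.717 = 0.05·V1/0.03
Solving for V1: V1 = 13.717·0.03/0.05 = 8.23 m/s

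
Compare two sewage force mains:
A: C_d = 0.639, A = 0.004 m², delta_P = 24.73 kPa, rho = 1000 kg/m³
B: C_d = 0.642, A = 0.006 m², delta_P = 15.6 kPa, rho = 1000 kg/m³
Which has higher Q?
Q(A) = 17.98 L/s, Q(B) = 21.52 L/s. Answer: B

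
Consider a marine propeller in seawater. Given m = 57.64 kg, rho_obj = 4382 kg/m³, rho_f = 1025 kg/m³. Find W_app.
Formula: W_{app} = mg\left(1 - \frac{\rho_f}{\rho_{obj}}\right)
W_app = 57.64·9.81·(1 − 1025/4382) = 433.2 N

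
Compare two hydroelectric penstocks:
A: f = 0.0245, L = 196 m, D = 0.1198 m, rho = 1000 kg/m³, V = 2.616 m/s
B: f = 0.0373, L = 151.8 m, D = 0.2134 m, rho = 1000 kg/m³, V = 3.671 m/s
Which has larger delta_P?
delta_P(A) = 137.2 kPa, delta_P(B) = 178.8 kPa. Answer: B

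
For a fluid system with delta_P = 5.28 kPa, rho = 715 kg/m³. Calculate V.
Formula: V = \sqrt{\frac{2 \Delta P}{\rho}}
V = √(2·(5.28·1000)/715) = 3.843 m/s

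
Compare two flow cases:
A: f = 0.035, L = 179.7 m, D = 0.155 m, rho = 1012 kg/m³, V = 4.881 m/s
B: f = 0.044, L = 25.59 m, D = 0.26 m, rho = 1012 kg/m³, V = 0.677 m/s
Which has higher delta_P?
delta_P(A) = 489.2 kPa, delta_P(B) = 1.004 kPa. Answer: A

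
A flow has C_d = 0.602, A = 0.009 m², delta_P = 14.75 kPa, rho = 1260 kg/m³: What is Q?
Formula: Q = C_d A \sqrt{\frac{2 \Delta P}{\rho}}
Q = 0.602·0.009·√(2·(14.75·1000)/1260)·1000 = 26.22 L/s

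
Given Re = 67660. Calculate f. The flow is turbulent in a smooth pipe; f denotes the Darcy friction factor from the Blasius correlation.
Formula: f = \frac{0.316}{Re^{0.25}}
f = 0.316/67660^0.25 = 0.01959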